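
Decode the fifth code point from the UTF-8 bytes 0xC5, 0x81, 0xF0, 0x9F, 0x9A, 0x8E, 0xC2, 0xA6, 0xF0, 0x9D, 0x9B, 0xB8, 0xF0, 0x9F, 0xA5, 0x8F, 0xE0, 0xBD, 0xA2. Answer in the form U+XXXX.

U+1F94F

Offset 0: leading byte 0xC5 = 11000101 → 2-byte char #1 = C5 81.
Offset 2: leading byte 0xF0 = 11110000 → 4-byte char #2 = F0 9F 9A 8E.
Offset 6: leading byte 0xC2 = 11000010 → 2-byte char #3 = C2 A6.
Offset 8: leading byte 0xF0 = 11110000 → 4-byte char #4 = F0 9D 9B B8.
Offset 12: leading byte 0xF0 = 11110000 → 4-byte char #5 = F0 9F A5 8F.
Leading byte 0xF0 = 11110000 matches 11110xxx → 4-byte sequence.
Byte 1: 0xF0 = 11110000, payload 000 (3 bits).
Byte 2: 0x9F = 10011111 (10xxxxxx ✓), payload 011111.
Byte 3: 0xA5 = 10100101 (10xxxxxx ✓), payload 100101.
Byte 4: 0x8F = 10001111 (10xxxxxx ✓), payload 001111.
Concatenate: 000011111100101001111 = 0x1F94F (21 bits → U+1F94F).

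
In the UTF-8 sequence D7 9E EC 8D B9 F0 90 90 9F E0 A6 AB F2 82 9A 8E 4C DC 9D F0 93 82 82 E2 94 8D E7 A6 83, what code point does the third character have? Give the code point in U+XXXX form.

Offset 0: leading byte 0xD7 = 11010111 → 2-byte char #1 = D7 9E.
Offset 2: leading byte 0xEC = 11101100 → 3-byte char #2 = EC 8D B9.
Offset 5: leading byte 0xF0 = 11110000 → 4-byte char #3 = F0 90 90 9F.
Leading byte 0xF0 = 11110000 matches 11110xxx → 4-byte sequence.
Byte 1: 0xF0 = 11110000, payload 000 (3 bits).
Byte 2: 0x90 = 10010000 (10xxxxxx ✓), payload 010000.
Byte 3: 0x90 = 10010000 (10xxxxxx ✓), payload 010000.
Byte 4: 0x9F = 10011111 (10xxxxxx ✓), payload 011111.
Concatenate: 000010000010000011111 = 0x1041F (21 bits → U+1041F).

U+1041F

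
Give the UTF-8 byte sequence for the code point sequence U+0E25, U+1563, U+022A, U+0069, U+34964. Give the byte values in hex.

E0 B8 A5 E1 95 A3 C8 AA 69 F0 B4 A5 A4

U+0E25: 3-byte form → E0 B8 A5.
U+1563: 3-byte form → E1 95 A3.
U+022A: 2-byte form → C8 AA.
U+0069: 1-byte form → 69.
U+34964: 4-byte form → F0 B4 A5 A4.
Concatenated (13 bytes): E0 B8 A5 E1 95 A3 C8 AA 69 F0 B4 A5 A4.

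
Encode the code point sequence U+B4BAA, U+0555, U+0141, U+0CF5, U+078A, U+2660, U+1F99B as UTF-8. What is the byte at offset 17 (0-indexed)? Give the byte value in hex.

0x9F

U+B4BAA → 4-byte form F2 B4 AE AA at offsets 0–3.
U+0555 → 2-byte form D5 95 at offsets 4–5.
U+0141 → 2-byte form C5 81 at offsets 6–7.
U+0CF5 → 3-byte form E0 B3 B5 at offsets 8–10.
U+078A → 2-byte form DE 8A at offsets 11–12.
U+2660 → 3-byte form E2 99 A0 at offsets 13–15.
U+1F99B → 4-byte form F0 9F A6 9B at offsets 16–19.
Offset 17 falls in char 7's range; it's byte 2 of F0 9F A6 9B = 0x9F.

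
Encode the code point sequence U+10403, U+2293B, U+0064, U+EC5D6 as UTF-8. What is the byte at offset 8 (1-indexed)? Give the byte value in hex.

0xBB

1-indexed offset 8 is 0-indexed offset 7.
U+10403 → 4-byte form F0 90 90 83 at offsets 0–3.
U+2293B → 4-byte form F0 A2 A4 BB at offsets 4–7.
Offset 7 falls in char 2's range; it's byte 4 of F0 A2 A4 BB = 0xBB.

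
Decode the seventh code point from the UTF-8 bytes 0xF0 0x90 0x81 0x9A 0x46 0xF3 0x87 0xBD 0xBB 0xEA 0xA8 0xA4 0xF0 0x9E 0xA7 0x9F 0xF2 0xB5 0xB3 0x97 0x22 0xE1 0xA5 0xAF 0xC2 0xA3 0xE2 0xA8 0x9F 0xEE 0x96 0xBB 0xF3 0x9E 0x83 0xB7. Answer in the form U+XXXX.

U+0022

Offset 0: leading byte 0xF0 = 11110000 → 4-byte char #1 = F0 90 81 9A.
Offset 4: leading byte 0x46 = 01000110 → 1-byte char #2 = 46.
Offset 5: leading byte 0xF3 = 11110011 → 4-byte char #3 = F3 87 BD BB.
Offset 9: leading byte 0xEA = 11101010 → 3-byte char #4 = EA A8 A4.
Offset 12: leading byte 0xF0 = 11110000 → 4-byte char #5 = F0 9E A7 9F.
Offset 16: leading byte 0xF2 = 11110010 → 4-byte char #6 = F2 B5 B3 97.
Offset 20: leading byte 0x22 = 00100010 → 1-byte char #7 = 22.
Leading byte 0x22 = 00100010 matches 0xxxxxxx → 1-byte sequence.
Byte 1: 0x22 = 00100010, payload 0100010 (7 bits).
Concatenate: 0100010 = 0x22 (7 bits → U+0022).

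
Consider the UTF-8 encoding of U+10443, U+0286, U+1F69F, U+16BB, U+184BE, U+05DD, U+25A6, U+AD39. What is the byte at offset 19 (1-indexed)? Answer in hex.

1-indexed offset 19 is 0-indexed offset 18.
U+10443 → 4-byte form F0 90 91 83 at offsets 0–3.
U+0286 → 2-byte form CA 86 at offsets 4–5.
U+1F69F → 4-byte form F0 9F 9A 9F at offsets 6–9.
U+16BB → 3-byte form E1 9A BB at offsets 10–12.
U+184BE → 4-byte form F0 98 92 BE at offsets 13–16.
U+05DD → 2-byte form D7 9D at offsets 17–18.
Offset 18 falls in char 6's range; it's byte 2 of D7 9D = 0x9D.

0x9D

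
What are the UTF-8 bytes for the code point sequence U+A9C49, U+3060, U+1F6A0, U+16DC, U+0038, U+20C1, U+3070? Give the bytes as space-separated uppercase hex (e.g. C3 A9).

U+A9C49: 4-byte form → F2 A9 B1 89.
U+3060: 3-byte form → E3 81 A0.
U+1F6A0: 4-byte form → F0 9F 9A A0.
U+16DC: 3-byte form → E1 9B 9C.
U+0038: 1-byte form → 38.
U+20C1: 3-byte form → E2 83 81.
U+3070: 3-byte form → E3 81 B0.
Concatenated (21 bytes): F2 A9 B1 89 E3 81 A0 F0 9F 9A A0 E1 9B 9C 38 E2 83 81 E3 81 B0.

F2 A9 B1 89 E3 81 A0 F0 9F 9A A0 E1 9B 9C 38 E2 83 81 E3 81 B0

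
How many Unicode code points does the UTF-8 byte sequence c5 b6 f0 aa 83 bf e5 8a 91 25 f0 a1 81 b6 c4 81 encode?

6

Byte at offset 0: 0xC5 = 11000101 → 2-byte char (#1). Advance 2.
Byte at offset 2: 0xF0 = 11110000 → 4-byte char (#2). Advance 4.
Byte at offset 6: 0xE5 = 11100101 → 3-byte char (#3). Advance 3.
Byte at offset 9: 0x25 = 00100101 → 1-byte char (#4). Advance 1.
Byte at offset 10: 0xF0 = 11110000 → 4-byte char (#5). Advance 4.
Byte at offset 14: 0xC4 = 11000100 → 2-byte char (#6). Advance 2.
Reached end at offset 16 after 6 code points.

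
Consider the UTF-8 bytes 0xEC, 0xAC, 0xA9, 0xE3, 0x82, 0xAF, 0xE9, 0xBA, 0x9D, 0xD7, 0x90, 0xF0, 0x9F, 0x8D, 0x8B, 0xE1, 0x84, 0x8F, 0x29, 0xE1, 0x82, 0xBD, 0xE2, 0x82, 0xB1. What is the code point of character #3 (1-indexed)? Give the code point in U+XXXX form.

Offset 0: leading byte 0xEC = 11101100 → 3-byte char #1 = EC AC A9.
Offset 3: leading byte 0xE3 = 11100011 → 3-byte char #2 = E3 82 AF.
Offset 6: leading byte 0xE9 = 11101001 → 3-byte char #3 = E9 BA 9D.
Leading byte 0xE9 = 11101001 matches 1110xxxx → 3-byte sequence.
Byte 1: 0xE9 = 11101001, payload 1001 (4 bits).
Byte 2: 0xBA = 10111010 (10xxxxxx ✓), payload 111010.
Byte 3: 0x9D = 10011101 (10xxxxxx ✓), payload 011101.
Concatenate: 1001111010011101 = 0x9E9D (16 bits → U+9E9D).

U+9E9D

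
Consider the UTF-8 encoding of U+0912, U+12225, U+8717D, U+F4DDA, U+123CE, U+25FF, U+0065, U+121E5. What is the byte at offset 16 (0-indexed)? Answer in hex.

0x92

U+0912 → 3-byte form E0 A4 92 at offsets 0–2.
U+12225 → 4-byte form F0 92 88 A5 at offsets 3–6.
U+8717D → 4-byte form F2 87 85 BD at offsets 7–10.
U+F4DDA → 4-byte form F3 B4 B7 9A at offsets 11–14.
U+123CE → 4-byte form F0 92 8F 8E at offsets 15–18.
Offset 16 falls in char 5's range; it's byte 2 of F0 92 8F 8E = 0x92.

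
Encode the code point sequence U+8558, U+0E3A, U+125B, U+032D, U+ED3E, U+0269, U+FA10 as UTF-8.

U+8558: 3-byte form → E8 95 98.
U+0E3A: 3-byte form → E0 B8 BA.
U+125B: 3-byte form → E1 89 9B.
U+032D: 2-byte form → CC AD.
U+ED3E: 3-byte form → EE B4 BE.
U+0269: 2-byte form → C9 A9.
U+FA10: 3-byte form → EF A8 90.
Concatenated (19 bytes): E8 95 98 E0 B8 BA E1 89 9B CC AD EE B4 BE C9 A9 EF A8 90.

E8 95 98 E0 B8 BA E1 89 9B CC AD EE B4 BE C9 A9 EF A8 90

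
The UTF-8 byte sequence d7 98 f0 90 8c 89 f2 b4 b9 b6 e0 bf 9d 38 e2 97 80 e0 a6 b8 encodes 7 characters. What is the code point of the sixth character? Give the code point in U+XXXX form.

U+25C0

Offset 0: leading byte 0xD7 = 11010111 → 2-byte char #1 = D7 98.
Offset 2: leading byte 0xF0 = 11110000 → 4-byte char #2 = F0 90 8C 89.
Offset 6: leading byte 0xF2 = 11110010 → 4-byte char #3 = F2 B4 B9 B6.
Offset 10: leading byte 0xE0 = 11100000 → 3-byte char #4 = E0 BF 9D.
Offset 13: leading byte 0x38 = 00111000 → 1-byte char #5 = 38.
Offset 14: leading byte 0xE2 = 11100010 → 3-byte char #6 = E2 97 80.
Leading byte 0xE2 = 11100010 matches 1110xxxx → 3-byte sequence.
Byte 1: 0xE2 = 11100010, payload 0010 (4 bits).
Byte 2: 0x97 = 10010111 (10xxxxxx ✓), payload 010111.
Byte 3: 0x80 = 10000000 (10xxxxxx ✓), payload 000000.
Concatenate: 0010010111000000 = 0x25C0 (16 bits → U+25C0).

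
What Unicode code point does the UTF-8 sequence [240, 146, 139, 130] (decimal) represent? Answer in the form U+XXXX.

U+122C2

Leading byte 0xF0 = 11110000 matches 11110xxx → 4-byte sequence.
Byte 1: 0xF0 = 11110000, payload 000 (3 bits).
Byte 2: 0x92 = 10010010 (10xxxxxx ✓), payload 010010.
Byte 3: 0x8B = 10001011 (10xxxxxx ✓), payload 001011.
Byte 4: 0x82 = 10000010 (10xxxxxx ✓), payload 000010.
Concatenate: 000010010001011000010 = 0x122C2 (21 bits → U+122C2).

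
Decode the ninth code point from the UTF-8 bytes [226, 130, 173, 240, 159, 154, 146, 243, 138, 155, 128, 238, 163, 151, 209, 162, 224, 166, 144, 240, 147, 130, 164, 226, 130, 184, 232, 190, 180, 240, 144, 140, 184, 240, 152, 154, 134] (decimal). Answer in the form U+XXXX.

Offset 0: leading byte 0xE2 = 11100010 → 3-byte char #1 = E2 82 AD.
Offset 3: leading byte 0xF0 = 11110000 → 4-byte char #2 = F0 9F 9A 92.
Offset 7: leading byte 0xF3 = 11110011 → 4-byte char #3 = F3 8A 9B 80.
Offset 11: leading byte 0xEE = 11101110 → 3-byte char #4 = EE A3 97.
Offset 14: leading byte 0xD1 = 11010001 → 2-byte char #5 = D1 A2.
Offset 16: leading byte 0xE0 = 11100000 → 3-byte char #6 = E0 A6 90.
Offset 19: leading byte 0xF0 = 11110000 → 4-byte char #7 = F0 93 82 A4.
Offset 23: leading byte 0xE2 = 11100010 → 3-byte char #8 = E2 82 B8.
Offset 26: leading byte 0xE8 = 11101000 → 3-byte char #9 = E8 BE B4.
Leading byte 0xE8 = 11101000 matches 1110xxxx → 3-byte sequence.
Byte 1: 0xE8 = 11101000, payload 1000 (4 bits).
Byte 2: 0xBE = 10111110 (10xxxxxx ✓), payload 111110.
Byte 3: 0xB4 = 10110100 (10xxxxxx ✓), payload 110100.
Concatenate: 1000111110110100 = 0x8FB4 (16 bits → U+8FB4).

U+8FB4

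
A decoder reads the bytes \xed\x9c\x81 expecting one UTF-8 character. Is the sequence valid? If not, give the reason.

valid

Leading byte 0xED = 11101101 → 3-byte form.
Continuation bytes 0x9C=10011100, 0x81=10000001 all match 10xxxxxx.
Decoded value 0xD701 is ≥ 0x800 (shortest form) and not a surrogate.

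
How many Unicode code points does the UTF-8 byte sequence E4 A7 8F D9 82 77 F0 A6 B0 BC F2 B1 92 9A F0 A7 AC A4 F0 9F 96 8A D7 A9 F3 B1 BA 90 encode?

Byte at offset 0: 0xE4 = 11100100 → 3-byte char (#1). Advance 3.
Byte at offset 3: 0xD9 = 11011001 → 2-byte char (#2). Advance 2.
Byte at offset 5: 0x77 = 01110111 → 1-byte char (#3). Advance 1.
Byte at offset 6: 0xF0 = 11110000 → 4-byte char (#4). Advance 4.
Byte at offset 10: 0xF2 = 11110010 → 4-byte char (#5). Advance 4.
Byte at offset 14: 0xF0 = 11110000 → 4-byte char (#6). Advance 4.
Byte at offset 18: 0xF0 = 11110000 → 4-byte char (#7). Advance 4.
Byte at offset 22: 0xD7 = 11010111 → 2-byte char (#8). Advance 2.
Byte at offset 24: 0xF3 = 11110011 → 4-byte char (#9). Advance 4.
Reached end at offset 28 after 9 code points.

9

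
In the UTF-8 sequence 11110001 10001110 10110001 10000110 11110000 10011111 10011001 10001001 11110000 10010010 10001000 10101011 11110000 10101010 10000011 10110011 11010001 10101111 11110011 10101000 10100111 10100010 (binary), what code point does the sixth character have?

U+E89E2

Offset 0: leading byte 0xF1 = 11110001 → 4-byte char #1 = F1 8E B1 86.
Offset 4: leading byte 0xF0 = 11110000 → 4-byte char #2 = F0 9F 99 89.
Offset 8: leading byte 0xF0 = 11110000 → 4-byte char #3 = F0 92 88 AB.
Offset 12: leading byte 0xF0 = 11110000 → 4-byte char #4 = F0 AA 83 B3.
Offset 16: leading byte 0xD1 = 11010001 → 2-byte char #5 = D1 AF.
Offset 18: leading byte 0xF3 = 11110011 → 4-byte char #6 = F3 A8 A7 A2.
Leading byte 0xF3 = 11110011 matches 11110xxx → 4-byte sequence.
Byte 1: 0xF3 = 11110011, payload 011 (3 bits).
Byte 2: 0xA8 = 10101000 (10xxxxxx ✓), payload 101000.
Byte 3: 0xA7 = 10100111 (10xxxxxx ✓), payload 100111.
Byte 4: 0xA2 = 10100010 (10xxxxxx ✓), payload 100010.
Concatenate: 011101000100111100010 = 0xE89E2 (21 bits → U+E89E2).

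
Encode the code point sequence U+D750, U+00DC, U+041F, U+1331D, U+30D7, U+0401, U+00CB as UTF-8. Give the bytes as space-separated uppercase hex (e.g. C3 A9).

ED 9D 90 C3 9C D0 9F F0 93 8C 9D E3 83 97 D0 81 C3 8B

U+D750: 3-byte form → ED 9D 90.
U+00DC: 2-byte form → C3 9C.
U+041F: 2-byte form → D0 9F.
U+1331D: 4-byte form → F0 93 8C 9D.
U+30D7: 3-byte form → E3 83 97.
U+0401: 2-byte form → D0 81.
U+00CB: 2-byte form → C3 8B.
Concatenated (18 bytes): ED 9D 90 C3 9C D0 9F F0 93 8C 9D E3 83 97 D0 81 C3 8B.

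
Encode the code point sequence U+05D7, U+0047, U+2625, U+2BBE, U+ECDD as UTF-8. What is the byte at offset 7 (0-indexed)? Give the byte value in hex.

0xAE

U+05D7 → 2-byte form D7 97 at offsets 0–1.
U+0047 → 1-byte form 47 at offsets 2–2.
U+2625 → 3-byte form E2 98 A5 at offsets 3–5.
U+2BBE → 3-byte form E2 AE BE at offsets 6–8.
Offset 7 falls in char 4's range; it's byte 2 of E2 AE BE = 0xAE.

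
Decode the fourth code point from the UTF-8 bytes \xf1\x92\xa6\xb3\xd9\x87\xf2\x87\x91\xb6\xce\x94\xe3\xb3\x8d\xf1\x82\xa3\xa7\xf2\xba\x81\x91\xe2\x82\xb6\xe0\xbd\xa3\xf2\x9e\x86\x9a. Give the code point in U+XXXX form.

Offset 0: leading byte 0xF1 = 11110001 → 4-byte char #1 = F1 92 A6 B3.
Offset 4: leading byte 0xD9 = 11011001 → 2-byte char #2 = D9 87.
Offset 6: leading byte 0xF2 = 11110010 → 4-byte char #3 = F2 87 91 B6.
Offset 10: leading byte 0xCE = 11001110 → 2-byte char #4 = CE 94.
Leading byte 0xCE = 11001110 matches 110xxxxx → 2-byte sequence.
Byte 1: 0xCE = 11001110, payload 01110 (5 bits).
Byte 2: 0x94 = 10010100 (10xxxxxx ✓), payload 010100.
Concatenate: 01110010100 = 0x394 (11 bits → U+0394).

U+0394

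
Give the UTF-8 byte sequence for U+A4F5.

EA 93 B5

U+A4F5 = 0xA4F5 = 42229 decimal. In range U+0800–U+FFFF → 3-byte form: 1110xxxx 10xxxxxx 10xxxxxx.
Binary (16 bits): 1010010011110101.
Split 4+6+6: 1010 | 010011 | 110101.
Byte 1: 11101010 = 0xEA.
Byte 2: 10010011 = 0x93.
Byte 3: 10110101 = 0xB5.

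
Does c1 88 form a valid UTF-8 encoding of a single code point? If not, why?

Leading byte 0xC1 = 11000001 → 2-byte form.
Continuation bytes all match 10xxxxxx. Payload decodes to 0x48.
But 0x48 < 0x80, the minimum for a 2-byte sequence — this is an overlong encoding.

invalid (overlong encoding)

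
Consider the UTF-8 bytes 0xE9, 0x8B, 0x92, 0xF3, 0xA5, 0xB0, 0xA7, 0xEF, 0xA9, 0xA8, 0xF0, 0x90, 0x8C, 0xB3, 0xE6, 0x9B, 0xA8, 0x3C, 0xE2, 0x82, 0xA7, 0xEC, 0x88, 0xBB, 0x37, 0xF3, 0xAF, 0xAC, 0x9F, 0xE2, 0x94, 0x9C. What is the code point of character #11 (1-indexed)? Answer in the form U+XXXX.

U+251C

Offset 0: leading byte 0xE9 = 11101001 → 3-byte char #1 = E9 8B 92.
Offset 3: leading byte 0xF3 = 11110011 → 4-byte char #2 = F3 A5 B0 A7.
Offset 7: leading byte 0xEF = 11101111 → 3-byte char #3 = EF A9 A8.
Offset 10: leading byte 0xF0 = 11110000 → 4-byte char #4 = F0 90 8C B3.
Offset 14: leading byte 0xE6 = 11100110 → 3-byte char #5 = E6 9B A8.
Offset 17: leading byte 0x3C = 00111100 → 1-byte char #6 = 3C.
Offset 18: leading byte 0xE2 = 11100010 → 3-byte char #7 = E2 82 A7.
Offset 21: leading byte 0xEC = 11101100 → 3-byte char #8 = EC 88 BB.
Offset 24: leading byte 0x37 = 00110111 → 1-byte char #9 = 37.
Offset 25: leading byte 0xF3 = 11110011 → 4-byte char #10 = F3 AF AC 9F.
Offset 29: leading byte 0xE2 = 11100010 → 3-byte char #11 = E2 94 9C.
Leading byte 0xE2 = 11100010 matches 1110xxxx → 3-byte sequence.
Byte 1: 0xE2 = 11100010, payload 0010 (4 bits).
Byte 2: 0x94 = 10010100 (10xxxxxx ✓), payload 010100.
Byte 3: 0x9C = 10011100 (10xxxxxx ✓), payload 011100.
Concatenate: 0010010100011100 = 0x251C (16 bits → U+251C).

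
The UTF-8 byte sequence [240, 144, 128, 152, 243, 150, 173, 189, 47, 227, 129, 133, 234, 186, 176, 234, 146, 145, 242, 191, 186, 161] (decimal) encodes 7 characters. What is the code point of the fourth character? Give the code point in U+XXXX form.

Offset 0: leading byte 0xF0 = 11110000 → 4-byte char #1 = F0 90 80 98.
Offset 4: leading byte 0xF3 = 11110011 → 4-byte char #2 = F3 96 AD BD.
Offset 8: leading byte 0x2F = 00101111 → 1-byte char #3 = 2F.
Offset 9: leading byte 0xE3 = 11100011 → 3-byte char #4 = E3 81 85.
Leading byte 0xE3 = 11100011 matches 1110xxxx → 3-byte sequence.
Byte 1: 0xE3 = 11100011, payload 0011 (4 bits).
Byte 2: 0x81 = 10000001 (10xxxxxx ✓), payload 000001.
Byte 3: 0x85 = 10000101 (10xxxxxx ✓), payload 000101.
Concatenate: 0011000001000101 = 0x3045 (16 bits → U+3045).

U+3045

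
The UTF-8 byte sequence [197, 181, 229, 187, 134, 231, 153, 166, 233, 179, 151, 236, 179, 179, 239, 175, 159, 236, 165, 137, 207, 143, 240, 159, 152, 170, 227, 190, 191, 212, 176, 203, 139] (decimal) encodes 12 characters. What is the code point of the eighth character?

Offset 0: leading byte 0xC5 = 11000101 → 2-byte char #1 = C5 B5.
Offset 2: leading byte 0xE5 = 11100101 → 3-byte char #2 = E5 BB 86.
Offset 5: leading byte 0xE7 = 11100111 → 3-byte char #3 = E7 99 A6.
Offset 8: leading byte 0xE9 = 11101001 → 3-byte char #4 = E9 B3 97.
Offset 11: leading byte 0xEC = 11101100 → 3-byte char #5 = EC B3 B3.
Offset 14: leading byte 0xEF = 11101111 → 3-byte char #6 = EF AF 9F.
Offset 17: leading byte 0xEC = 11101100 → 3-byte char #7 = EC A5 89.
Offset 20: leading byte 0xCF = 11001111 → 2-byte char #8 = CF 8F.
Leading byte 0xCF = 11001111 matches 110xxxxx → 2-byte sequence.
Byte 1: 0xCF = 11001111, payload 01111 (5 bits).
Byte 2: 0x8F = 10001111 (10xxxxxx ✓), payload 001111.
Concatenate: 01111001111 = 0x3CF (11 bits → U+03CF).

U+03CF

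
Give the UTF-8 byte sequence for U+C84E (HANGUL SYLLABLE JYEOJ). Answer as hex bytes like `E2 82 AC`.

EC A1 8E

U+C84E = 0xC84E = 51278 decimal. In range U+0800–U+FFFF → 3-byte form: 1110xxxx 10xxxxxx 10xxxxxx.
Binary (16 bits): 1100100001001110.
Split 4+6+6: 1100 | 100001 | 001110.
Byte 1: 11101100 = 0xEC.
Byte 2: 10100001 = 0xA1.
Byte 3: 10001110 = 0x8E.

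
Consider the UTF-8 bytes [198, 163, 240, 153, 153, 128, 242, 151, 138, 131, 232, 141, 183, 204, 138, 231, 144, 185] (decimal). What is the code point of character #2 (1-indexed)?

U+19640

Offset 0: leading byte 0xC6 = 11000110 → 2-byte char #1 = C6 A3.
Offset 2: leading byte 0xF0 = 11110000 → 4-byte char #2 = F0 99 99 80.
Leading byte 0xF0 = 11110000 matches 11110xxx → 4-byte sequence.
Byte 1: 0xF0 = 11110000, payload 000 (3 bits).
Byte 2: 0x99 = 10011001 (10xxxxxx ✓), payload 011001.
Byte 3: 0x99 = 10011001 (10xxxxxx ✓), payload 011001.
Byte 4: 0x80 = 10000000 (10xxxxxx ✓), payload 000000.
Concatenate: 000011001011001000000 = 0x19640 (21 bits → U+19640).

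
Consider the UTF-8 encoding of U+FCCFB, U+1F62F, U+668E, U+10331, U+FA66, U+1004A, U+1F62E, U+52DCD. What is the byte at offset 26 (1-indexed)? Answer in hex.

1-indexed offset 26 is 0-indexed offset 25.
U+FCCFB → 4-byte form F3 BC B3 BB at offsets 0–3.
U+1F62F → 4-byte form F0 9F 98 AF at offsets 4–7.
U+668E → 3-byte form E6 9A 8E at offsets 8–10.
U+10331 → 4-byte form F0 90 8C B1 at offsets 11–14.
U+FA66 → 3-byte form EF A9 A6 at offsets 15–17.
U+1004A → 4-byte form F0 90 81 8A at offsets 18–21.
U+1F62E → 4-byte form F0 9F 98 AE at offsets 22–25.
Offset 25 falls in char 7's range; it's byte 4 of F0 9F 98 AE = 0xAE.

0xAE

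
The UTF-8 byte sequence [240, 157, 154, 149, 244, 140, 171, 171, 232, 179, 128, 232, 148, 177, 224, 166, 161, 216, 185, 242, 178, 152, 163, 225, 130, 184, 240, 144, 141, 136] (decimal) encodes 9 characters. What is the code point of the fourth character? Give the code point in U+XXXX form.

Offset 0: leading byte 0xF0 = 11110000 → 4-byte char #1 = F0 9D 9A 95.
Offset 4: leading byte 0xF4 = 11110100 → 4-byte char #2 = F4 8C AB AB.
Offset 8: leading byte 0xE8 = 11101000 → 3-byte char #3 = E8 B3 80.
Offset 11: leading byte 0xE8 = 11101000 → 3-byte char #4 = E8 94 B1.
Leading byte 0xE8 = 11101000 matches 1110xxxx → 3-byte sequence.
Byte 1: 0xE8 = 11101000, payload 1000 (4 bits).
Byte 2: 0x94 = 10010100 (10xxxxxx ✓), payload 010100.
Byte 3: 0xB1 = 10110001 (10xxxxxx ✓), payload 110001.
Concatenate: 1000010100110001 = 0x8531 (16 bits → U+8531).

U+8531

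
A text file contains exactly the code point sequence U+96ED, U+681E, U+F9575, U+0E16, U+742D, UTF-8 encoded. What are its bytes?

U+96ED: 3-byte form → E9 9B AD.
U+681E: 3-byte form → E6 A0 9E.
U+F9575: 4-byte form → F3 B9 95 B5.
U+0E16: 3-byte form → E0 B8 96.
U+742D: 3-byte form → E7 90 AD.
Concatenated (16 bytes): E9 9B AD E6 A0 9E F3 B9 95 B5 E0 B8 96 E7 90 AD.

E9 9B AD E6 A0 9E F3 B9 95 B5 E0 B8 96 E7 90 AD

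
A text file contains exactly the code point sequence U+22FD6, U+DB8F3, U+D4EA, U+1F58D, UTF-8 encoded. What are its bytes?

F0 A2 BF 96 F3 9B A3 B3 ED 93 AA F0 9F 96 8D

U+22FD6: 4-byte form → F0 A2 BF 96.
U+DB8F3: 4-byte form → F3 9B A3 B3.
U+D4EA: 3-byte form → ED 93 AA.
U+1F58D: 4-byte form → F0 9F 96 8D.
Concatenated (15 bytes): F0 A2 BF 96 F3 9B A3 B3 ED 93 AA F0 9F 96 8D.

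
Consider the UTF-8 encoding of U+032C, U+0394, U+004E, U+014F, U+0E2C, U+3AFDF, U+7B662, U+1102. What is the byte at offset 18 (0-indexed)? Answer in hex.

0xE1

U+032C → 2-byte form CC AC at offsets 0–1.
U+0394 → 2-byte form CE 94 at offsets 2–3.
U+004E → 1-byte form 4E at offsets 4–4.
U+014F → 2-byte form C5 8F at offsets 5–6.
U+0E2C → 3-byte form E0 B8 AC at offsets 7–9.
U+3AFDF → 4-byte form F0 BA BF 9F at offsets 10–13.
U+7B662 → 4-byte form F1 BB 99 A2 at offsets 14–17.
U+1102 → 3-byte form E1 84 82 at offsets 18–20.
Offset 18 falls in char 8's range; it's byte 1 of E1 84 82 = 0xE1.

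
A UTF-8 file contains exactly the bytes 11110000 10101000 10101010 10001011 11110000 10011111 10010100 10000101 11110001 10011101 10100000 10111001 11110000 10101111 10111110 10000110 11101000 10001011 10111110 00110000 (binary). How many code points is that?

Byte at offset 0: 0xF0 = 11110000 → 4-byte char (#1). Advance 4.
Byte at offset 4: 0xF0 = 11110000 → 4-byte char (#2). Advance 4.
Byte at offset 8: 0xF1 = 11110001 → 4-byte char (#3). Advance 4.
Byte at offset 12: 0xF0 = 11110000 → 4-byte char (#4). Advance 4.
Byte at offset 16: 0xE8 = 11101000 → 3-byte char (#5). Advance 3.
Byte at offset 19: 0x30 = 00110000 → 1-byte char (#6). Advance 1.
Reached end at offset 20 after 6 code points.

6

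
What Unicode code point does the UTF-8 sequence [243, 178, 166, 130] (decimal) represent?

U+F2982

Leading byte 0xF3 = 11110011 matches 11110xxx → 4-byte sequence.
Byte 1: 0xF3 = 11110011, payload 011 (3 bits).
Byte 2: 0xB2 = 10110010 (10xxxxxx ✓), payload 110010.
Byte 3: 0xA6 = 10100110 (10xxxxxx ✓), payload 100110.
Byte 4: 0x82 = 10000010 (10xxxxxx ✓), payload 000010.
Concatenate: 011110010100110000010 = 0xF2982 (21 bits → U+F2982).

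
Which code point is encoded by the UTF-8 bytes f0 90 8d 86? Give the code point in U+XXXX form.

Leading byte 0xF0 = 11110000 matches 11110xxx → 4-byte sequence.
Byte 1: 0xF0 = 11110000, payload 000 (3 bits).
Byte 2: 0x90 = 10010000 (10xxxxxx ✓), payload 010000.
Byte 3: 0x8D = 10001101 (10xxxxxx ✓), payload 001101.
Byte 4: 0x86 = 10000110 (10xxxxxx ✓), payload 000110.
Concatenate: 000010000001101000110 = 0x10346 (21 bits → U+10346).

U+10346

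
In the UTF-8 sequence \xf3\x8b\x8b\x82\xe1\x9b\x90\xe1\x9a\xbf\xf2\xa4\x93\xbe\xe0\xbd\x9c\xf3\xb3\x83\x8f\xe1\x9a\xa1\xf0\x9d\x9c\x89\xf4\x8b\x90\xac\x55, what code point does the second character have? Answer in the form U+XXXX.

U+16D0

Offset 0: leading byte 0xF3 = 11110011 → 4-byte char #1 = F3 8B 8B 82.
Offset 4: leading byte 0xE1 = 11100001 → 3-byte char #2 = E1 9B 90.
Leading byte 0xE1 = 11100001 matches 1110xxxx → 3-byte sequence.
Byte 1: 0xE1 = 11100001, payload 0001 (4 bits).
Byte 2: 0x9B = 10011011 (10xxxxxx ✓), payload 011011.
Byte 3: 0x90 = 10010000 (10xxxxxx ✓), payload 010000.
Concatenate: 0001011011010000 = 0x16D0 (16 bits → U+16D0).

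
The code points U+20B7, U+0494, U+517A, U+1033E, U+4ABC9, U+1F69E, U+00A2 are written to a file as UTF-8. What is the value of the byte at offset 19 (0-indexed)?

0x9E

U+20B7 → 3-byte form E2 82 B7 at offsets 0–2.
U+0494 → 2-byte form D2 94 at offsets 3–4.
U+517A → 3-byte form E5 85 BA at offsets 5–7.
U+1033E → 4-byte form F0 90 8C BE at offsets 8–11.
U+4ABC9 → 4-byte form F1 8A AF 89 at offsets 12–15.
U+1F69E → 4-byte form F0 9F 9A 9E at offsets 16–19.
Offset 19 falls in char 6's range; it's byte 4 of F0 9F 9A 9E = 0x9E.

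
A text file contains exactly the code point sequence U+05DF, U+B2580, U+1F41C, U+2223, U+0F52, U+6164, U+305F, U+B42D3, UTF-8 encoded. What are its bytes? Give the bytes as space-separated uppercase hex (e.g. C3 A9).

U+05DF: 2-byte form → D7 9F.
U+B2580: 4-byte form → F2 B2 96 80.
U+1F41C: 4-byte form → F0 9F 90 9C.
U+2223: 3-byte form → E2 88 A3.
U+0F52: 3-byte form → E0 BD 92.
U+6164: 3-byte form → E6 85 A4.
U+305F: 3-byte form → E3 81 9F.
U+B42D3: 4-byte form → F2 B4 8B 93.
Concatenated (26 bytes): D7 9F F2 B2 96 80 F0 9F 90 9C E2 88 A3 E0 BD 92 E6 85 A4 E3 81 9F F2 B4 8B 93.

D7 9F F2 B2 96 80 F0 9F 90 9C E2 88 A3 E0 BD 92 E6 85 A4 E3 81 9F F2 B4 8B 93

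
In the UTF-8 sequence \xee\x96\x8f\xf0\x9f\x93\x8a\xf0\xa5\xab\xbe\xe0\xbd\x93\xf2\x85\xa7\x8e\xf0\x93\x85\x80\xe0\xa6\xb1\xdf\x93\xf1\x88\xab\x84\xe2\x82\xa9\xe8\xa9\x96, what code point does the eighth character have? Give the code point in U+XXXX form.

Offset 0: leading byte 0xEE = 11101110 → 3-byte char #1 = EE 96 8F.
Offset 3: leading byte 0xF0 = 11110000 → 4-byte char #2 = F0 9F 93 8A.
Offset 7: leading byte 0xF0 = 11110000 → 4-byte char #3 = F0 A5 AB BE.
Offset 11: leading byte 0xE0 = 11100000 → 3-byte char #4 = E0 BD 93.
Offset 14: leading byte 0xF2 = 11110010 → 4-byte char #5 = F2 85 A7 8E.
Offset 18: leading byte 0xF0 = 11110000 → 4-byte char #6 = F0 93 85 80.
Offset 22: leading byte 0xE0 = 11100000 → 3-byte char #7 = E0 A6 B1.
Offset 25: leading byte 0xDF = 11011111 → 2-byte char #8 = DF 93.
Leading byte 0xDF = 11011111 matches 110xxxxx → 2-byte sequence.
Byte 1: 0xDF = 11011111, payload 11111 (5 bits).
Byte 2: 0x93 = 10010011 (10xxxxxx ✓), payload 010011.
Concatenate: 11111010011 = 0x7D3 (11 bits → U+07D3).

U+07D3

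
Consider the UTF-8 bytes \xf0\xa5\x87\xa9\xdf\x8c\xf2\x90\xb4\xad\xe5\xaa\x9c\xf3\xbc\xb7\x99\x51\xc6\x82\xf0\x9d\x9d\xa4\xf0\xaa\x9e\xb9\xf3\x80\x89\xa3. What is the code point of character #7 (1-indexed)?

U+0182

Offset 0: leading byte 0xF0 = 11110000 → 4-byte char #1 = F0 A5 87 A9.
Offset 4: leading byte 0xDF = 11011111 → 2-byte char #2 = DF 8C.
Offset 6: leading byte 0xF2 = 11110010 → 4-byte char #3 = F2 90 B4 AD.
Offset 10: leading byte 0xE5 = 11100101 → 3-byte char #4 = E5 AA 9C.
Offset 13: leading byte 0xF3 = 11110011 → 4-byte char #5 = F3 BC B7 99.
Offset 17: leading byte 0x51 = 01010001 → 1-byte char #6 = 51.
Offset 18: leading byte 0xC6 = 11000110 → 2-byte char #7 = C6 82.
Leading byte 0xC6 = 11000110 matches 110xxxxx → 2-byte sequence.
Byte 1: 0xC6 = 11000110, payload 00110 (5 bits).
Byte 2: 0x82 = 10000010 (10xxxxxx ✓), payload 000010.
Concatenate: 00110000010 = 0x182 (11 bits → U+0182).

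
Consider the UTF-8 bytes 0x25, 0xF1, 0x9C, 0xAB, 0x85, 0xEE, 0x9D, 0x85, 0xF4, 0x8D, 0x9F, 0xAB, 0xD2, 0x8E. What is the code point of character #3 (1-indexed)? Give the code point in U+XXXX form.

Offset 0: leading byte 0x25 = 00100101 → 1-byte char #1 = 25.
Offset 1: leading byte 0xF1 = 11110001 → 4-byte char #2 = F1 9C AB 85.
Offset 5: leading byte 0xEE = 11101110 → 3-byte char #3 = EE 9D 85.
Leading byte 0xEE = 11101110 matches 1110xxxx → 3-byte sequence.
Byte 1: 0xEE = 11101110, payload 1110 (4 bits).
Byte 2: 0x9D = 10011101 (10xxxxxx ✓), payload 011101.
Byte 3: 0x85 = 10000101 (10xxxxxx ✓), payload 000101.
Concatenate: 1110011101000101 = 0xE745 (16 bits → U+E745).

U+E745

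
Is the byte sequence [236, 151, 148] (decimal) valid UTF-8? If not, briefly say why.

valid

Leading byte 0xEC = 11101100 → 3-byte form.
Continuation bytes 0x97=10010111, 0x94=10010100 all match 10xxxxxx.
Decoded value 0xC5D4 is ≥ 0x800 (shortest form) and not a surrogate.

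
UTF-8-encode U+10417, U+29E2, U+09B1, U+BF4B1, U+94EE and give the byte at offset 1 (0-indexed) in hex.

0x90

U+10417 → 4-byte form F0 90 90 97 at offsets 0–3.
Offset 1 falls in char 1's range; it's byte 2 of F0 90 90 97 = 0x90.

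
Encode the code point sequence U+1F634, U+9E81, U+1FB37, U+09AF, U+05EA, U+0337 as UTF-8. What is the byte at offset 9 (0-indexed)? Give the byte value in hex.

U+1F634 → 4-byte form F0 9F 98 B4 at offsets 0–3.
U+9E81 → 3-byte form E9 BA 81 at offsets 4–6.
U+1FB37 → 4-byte form F0 9F AC B7 at offsets 7–10.
Offset 9 falls in char 3's range; it's byte 3 of F0 9F AC B7 = 0xAC.

0xAC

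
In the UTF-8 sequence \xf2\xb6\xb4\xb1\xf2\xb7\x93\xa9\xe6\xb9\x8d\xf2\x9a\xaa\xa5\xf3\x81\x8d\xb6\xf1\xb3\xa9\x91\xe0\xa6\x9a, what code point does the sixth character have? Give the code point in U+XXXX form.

Offset 0: leading byte 0xF2 = 11110010 → 4-byte char #1 = F2 B6 B4 B1.
Offset 4: leading byte 0xF2 = 11110010 → 4-byte char #2 = F2 B7 93 A9.
Offset 8: leading byte 0xE6 = 11100110 → 3-byte char #3 = E6 B9 8D.
Offset 11: leading byte 0xF2 = 11110010 → 4-byte char #4 = F2 9A AA A5.
Offset 15: leading byte 0xF3 = 11110011 → 4-byte char #5 = F3 81 8D B6.
Offset 19: leading byte 0xF1 = 11110001 → 4-byte char #6 = F1 B3 A9 91.
Leading byte 0xF1 = 11110001 matches 11110xxx → 4-byte sequence.
Byte 1: 0xF1 = 11110001, payload 001 (3 bits).
Byte 2: 0xB3 = 10110011 (10xxxxxx ✓), payload 110011.
Byte 3: 0xA9 = 10101001 (10xxxxxx ✓), payload 101001.
Byte 4: 0x91 = 10010001 (10xxxxxx ✓), payload 010001.
Concatenate: 001110011101001010001 = 0x73A51 (21 bits → U+73A51).

U+73A51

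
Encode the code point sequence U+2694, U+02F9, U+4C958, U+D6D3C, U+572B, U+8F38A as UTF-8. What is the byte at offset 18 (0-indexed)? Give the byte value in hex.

U+2694 → 3-byte form E2 9A 94 at offsets 0–2.
U+02F9 → 2-byte form CB B9 at offsets 3–4.
U+4C958 → 4-byte form F1 8C A5 98 at offsets 5–8.
U+D6D3C → 4-byte form F3 96 B4 BC at offsets 9–12.
U+572B → 3-byte form E5 9C AB at offsets 13–15.
U+8F38A → 4-byte form F2 8F 8E 8A at offsets 16–19.
Offset 18 falls in char 6's range; it's byte 3 of F2 8F 8E 8A = 0x8E.

0x8E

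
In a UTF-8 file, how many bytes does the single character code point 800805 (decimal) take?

4

U+C3825 = 0xC3825. UTF-8 uses 1 byte below 0x80, 2 below 0x800, 3 below 0x10000, 4 up to 0x10FFFF. 0xC3825 is in U+10000–U+10FFFF → 4 bytes.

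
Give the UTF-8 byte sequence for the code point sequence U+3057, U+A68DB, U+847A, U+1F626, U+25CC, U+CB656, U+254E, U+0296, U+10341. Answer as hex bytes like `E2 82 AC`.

E3 81 97 F2 A6 A3 9B E8 91 BA F0 9F 98 A6 E2 97 8C F3 8B 99 96 E2 95 8E CA 96 F0 90 8D 81

U+3057: 3-byte form → E3 81 97.
U+A68DB: 4-byte form → F2 A6 A3 9B.
U+847A: 3-byte form → E8 91 BA.
U+1F626: 4-byte form → F0 9F 98 A6.
U+25CC: 3-byte form → E2 97 8C.
U+CB656: 4-byte form → F3 8B 99 96.
U+254E: 3-byte form → E2 95 8E.
U+0296: 2-byte form → CA 96.
U+10341: 4-byte form → F0 90 8D 81.
Concatenated (30 bytes): E3 81 97 F2 A6 A3 9B E8 91 BA F0 9F 98 A6 E2 97 8C F3 8B 99 96 E2 95 8E CA 96 F0 90 8D 81.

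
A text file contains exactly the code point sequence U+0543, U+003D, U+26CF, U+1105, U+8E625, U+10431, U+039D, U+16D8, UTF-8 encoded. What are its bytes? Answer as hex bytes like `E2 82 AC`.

D5 83 3D E2 9B 8F E1 84 85 F2 8E 98 A5 F0 90 90 B1 CE 9D E1 9B 98

U+0543: 2-byte form → D5 83.
U+003D: 1-byte form → 3D.
U+26CF: 3-byte form → E2 9B 8F.
U+1105: 3-byte form → E1 84 85.
U+8E625: 4-byte form → F2 8E 98 A5.
U+10431: 4-byte form → F0 90 90 B1.
U+039D: 2-byte form → CE 9D.
U+16D8: 3-byte form → E1 9B 98.
Concatenated (22 bytes): D5 83 3D E2 9B 8F E1 84 85 F2 8E 98 A5 F0 90 90 B1 CE 9D E1 9B 98.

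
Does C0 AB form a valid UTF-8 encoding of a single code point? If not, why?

Leading byte 0xC0 = 11000000 → 2-byte form.
Continuation bytes all match 10xxxxxx. Payload decodes to 0x2B.
But 0x2B < 0x80, the minimum for a 2-byte sequence — this is an overlong encoding.

invalid (overlong encoding)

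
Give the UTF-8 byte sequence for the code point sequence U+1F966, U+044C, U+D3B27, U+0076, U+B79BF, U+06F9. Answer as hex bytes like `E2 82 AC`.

U+1F966: 4-byte form → F0 9F A5 A6.
U+044C: 2-byte form → D1 8C.
U+D3B27: 4-byte form → F3 93 AC A7.
U+0076: 1-byte form → 76.
U+B79BF: 4-byte form → F2 B7 A6 BF.
U+06F9: 2-byte form → DB B9.
Concatenated (17 bytes): F0 9F A5 A6 D1 8C F3 93 AC A7 76 F2 B7 A6 BF DB B9.

F0 9F A5 A6 D1 8C F3 93 AC A7 76 F2 B7 A6 BF DB B9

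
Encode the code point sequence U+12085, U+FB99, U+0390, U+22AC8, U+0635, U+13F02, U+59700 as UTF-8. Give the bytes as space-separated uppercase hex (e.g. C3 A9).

F0 92 82 85 EF AE 99 CE 90 F0 A2 AB 88 D8 B5 F0 93 BC 82 F1 99 9C 80

U+12085: 4-byte form → F0 92 82 85.
U+FB99: 3-byte form → EF AE 99.
U+0390: 2-byte form → CE 90.
U+22AC8: 4-byte form → F0 A2 AB 88.
U+0635: 2-byte form → D8 B5.
U+13F02: 4-byte form → F0 93 BC 82.
U+59700: 4-byte form → F1 99 9C 80.
Concatenated (23 bytes): F0 92 82 85 EF AE 99 CE 90 F0 A2 AB 88 D8 B5 F0 93 BC 82 F1 99 9C 80.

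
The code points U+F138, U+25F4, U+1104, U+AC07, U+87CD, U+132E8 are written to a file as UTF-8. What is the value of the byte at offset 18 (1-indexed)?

0x8B

1-indexed offset 18 is 0-indexed offset 17.
U+F138 → 3-byte form EF 84 B8 at offsets 0–2.
U+25F4 → 3-byte form E2 97 B4 at offsets 3–5.
U+1104 → 3-byte form E1 84 84 at offsets 6–8.
U+AC07 → 3-byte form EA B0 87 at offsets 9–11.
U+87CD → 3-byte form E8 9F 8D at offsets 12–14.
U+132E8 → 4-byte form F0 93 8B A8 at offsets 15–18.
Offset 17 falls in char 6's range; it's byte 3 of F0 93 8B A8 = 0x8B.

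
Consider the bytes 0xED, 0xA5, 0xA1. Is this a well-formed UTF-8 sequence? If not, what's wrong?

Structurally a 3-byte sequence; payload = 0xD961.
But 0xD961 is in U+D800–U+DFFF, the surrogate range. Surrogates are not Unicode scalar values and are forbidden in UTF-8.

invalid (encodes a surrogate (U+D800–U+DFFF))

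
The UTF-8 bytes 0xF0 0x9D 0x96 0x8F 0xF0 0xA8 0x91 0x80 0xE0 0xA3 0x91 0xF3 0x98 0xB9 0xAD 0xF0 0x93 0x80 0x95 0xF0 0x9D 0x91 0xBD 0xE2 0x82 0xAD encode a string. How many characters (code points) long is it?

Byte at offset 0: 0xF0 = 11110000 → 4-byte char (#1). Advance 4.
Byte at offset 4: 0xF0 = 11110000 → 4-byte char (#2). Advance 4.
Byte at offset 8: 0xE0 = 11100000 → 3-byte char (#3). Advance 3.
Byte at offset 11: 0xF3 = 11110011 → 4-byte char (#4). Advance 4.
Byte at offset 15: 0xF0 = 11110000 → 4-byte char (#5). Advance 4.
Byte at offset 19: 0xF0 = 11110000 → 4-byte char (#6). Advance 4.
Byte at offset 23: 0xE2 = 11100010 → 3-byte char (#7). Advance 3.
Reached end at offset 26 after 7 code points.

7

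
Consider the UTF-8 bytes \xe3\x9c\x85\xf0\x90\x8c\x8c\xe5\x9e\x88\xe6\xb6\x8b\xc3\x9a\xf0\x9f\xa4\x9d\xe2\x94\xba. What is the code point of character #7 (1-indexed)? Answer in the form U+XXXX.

U+253A

Offset 0: leading byte 0xE3 = 11100011 → 3-byte char #1 = E3 9C 85.
Offset 3: leading byte 0xF0 = 11110000 → 4-byte char #2 = F0 90 8C 8C.
Offset 7: leading byte 0xE5 = 11100101 → 3-byte char #3 = E5 9E 88.
Offset 10: leading byte 0xE6 = 11100110 → 3-byte char #4 = E6 B6 8B.
Offset 13: leading byte 0xC3 = 11000011 → 2-byte char #5 = C3 9A.
Offset 15: leading byte 0xF0 = 11110000 → 4-byte char #6 = F0 9F A4 9D.
Offset 19: leading byte 0xE2 = 11100010 → 3-byte char #7 = E2 94 BA.
Leading byte 0xE2 = 11100010 matches 1110xxxx → 3-byte sequence.
Byte 1: 0xE2 = 11100010, payload 0010 (4 bits).
Byte 2: 0x94 = 10010100 (10xxxxxx ✓), payload 010100.
Byte 3: 0xBA = 10111010 (10xxxxxx ✓), payload 111010.
Concatenate: 0010010100111010 = 0x253A (16 bits → U+253A).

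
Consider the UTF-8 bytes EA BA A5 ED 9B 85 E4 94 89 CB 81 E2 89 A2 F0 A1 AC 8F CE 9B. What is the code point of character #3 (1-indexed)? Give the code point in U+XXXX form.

Offset 0: leading byte 0xEA = 11101010 → 3-byte char #1 = EA BA A5.
Offset 3: leading byte 0xED = 11101101 → 3-byte char #2 = ED 9B 85.
Offset 6: leading byte 0xE4 = 11100100 → 3-byte char #3 = E4 94 89.
Leading byte 0xE4 = 11100100 matches 1110xxxx → 3-byte sequence.
Byte 1: 0xE4 = 11100100, payload 0100 (4 bits).
Byte 2: 0x94 = 10010100 (10xxxxxx ✓), payload 010100.
Byte 3: 0x89 = 10001001 (10xxxxxx ✓), payload 001001.
Concatenate: 0100010100001001 = 0x4509 (16 bits → U+4509).

U+4509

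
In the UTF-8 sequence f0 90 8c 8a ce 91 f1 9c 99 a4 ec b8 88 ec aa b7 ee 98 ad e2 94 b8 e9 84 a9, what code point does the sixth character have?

Offset 0: leading byte 0xF0 = 11110000 → 4-byte char #1 = F0 90 8C 8A.
Offset 4: leading byte 0xCE = 11001110 → 2-byte char #2 = CE 91.
Offset 6: leading byte 0xF1 = 11110001 → 4-byte char #3 = F1 9C 99 A4.
Offset 10: leading byte 0xEC = 11101100 → 3-byte char #4 = EC B8 88.
Offset 13: leading byte 0xEC = 11101100 → 3-byte char #5 = EC AA B7.
Offset 16: leading byte 0xEE = 11101110 → 3-byte char #6 = EE 98 AD.
Leading byte 0xEE = 11101110 matches 1110xxxx → 3-byte sequence.
Byte 1: 0xEE = 11101110, payload 1110 (4 bits).
Byte 2: 0x98 = 10011000 (10xxxxxx ✓), payload 011000.
Byte 3: 0xAD = 10101101 (10xxxxxx ✓), payload 101101.
Concatenate: 1110011000101101 = 0xE62D (16 bits → U+E62D).

U+E62D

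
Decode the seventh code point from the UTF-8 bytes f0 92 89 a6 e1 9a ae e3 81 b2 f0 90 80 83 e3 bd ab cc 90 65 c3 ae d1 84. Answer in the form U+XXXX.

U+0065

Offset 0: leading byte 0xF0 = 11110000 → 4-byte char #1 = F0 92 89 A6.
Offset 4: leading byte 0xE1 = 11100001 → 3-byte char #2 = E1 9A AE.
Offset 7: leading byte 0xE3 = 11100011 → 3-byte char #3 = E3 81 B2.
Offset 10: leading byte 0xF0 = 11110000 → 4-byte char #4 = F0 90 80 83.
Offset 14: leading byte 0xE3 = 11100011 → 3-byte char #5 = E3 BD AB.
Offset 17: leading byte 0xCC = 11001100 → 2-byte char #6 = CC 90.
Offset 19: leading byte 0x65 = 01100101 → 1-byte char #7 = 65.
Leading byte 0x65 = 01100101 matches 0xxxxxxx → 1-byte sequence.
Byte 1: 0x65 = 01100101, payload 1100101 (7 bits).
Concatenate: 1100101 = 0x65 (7 bits → U+0065).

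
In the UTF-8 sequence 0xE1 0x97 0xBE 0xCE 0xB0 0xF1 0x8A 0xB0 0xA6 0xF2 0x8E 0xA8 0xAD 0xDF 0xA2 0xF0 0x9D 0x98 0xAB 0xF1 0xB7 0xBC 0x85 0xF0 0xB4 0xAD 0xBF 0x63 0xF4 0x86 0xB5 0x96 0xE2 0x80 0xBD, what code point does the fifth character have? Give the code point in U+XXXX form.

U+07E2

Offset 0: leading byte 0xE1 = 11100001 → 3-byte char #1 = E1 97 BE.
Offset 3: leading byte 0xCE = 11001110 → 2-byte char #2 = CE B0.
Offset 5: leading byte 0xF1 = 11110001 → 4-byte char #3 = F1 8A B0 A6.
Offset 9: leading byte 0xF2 = 11110010 → 4-byte char #4 = F2 8E A8 AD.
Offset 13: leading byte 0xDF = 11011111 → 2-byte char #5 = DF A2.
Leading byte 0xDF = 11011111 matches 110xxxxx → 2-byte sequence.
Byte 1: 0xDF = 11011111, payload 11111 (5 bits).
Byte 2: 0xA2 = 10100010 (10xxxxxx ✓), payload 100010.
Concatenate: 11111100010 = 0x7E2 (11 bits → U+07E2).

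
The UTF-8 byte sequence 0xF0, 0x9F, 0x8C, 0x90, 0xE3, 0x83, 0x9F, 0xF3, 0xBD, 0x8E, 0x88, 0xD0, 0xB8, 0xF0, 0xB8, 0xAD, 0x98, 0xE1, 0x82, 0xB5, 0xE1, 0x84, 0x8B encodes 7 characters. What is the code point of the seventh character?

Offset 0: leading byte 0xF0 = 11110000 → 4-byte char #1 = F0 9F 8C 90.
Offset 4: leading byte 0xE3 = 11100011 → 3-byte char #2 = E3 83 9F.
Offset 7: leading byte 0xF3 = 11110011 → 4-byte char #3 = F3 BD 8E 88.
Offset 11: leading byte 0xD0 = 11010000 → 2-byte char #4 = D0 B8.
Offset 13: leading byte 0xF0 = 11110000 → 4-byte char #5 = F0 B8 AD 98.
Offset 17: leading byte 0xE1 = 11100001 → 3-byte char #6 = E1 82 B5.
Offset 20: leading byte 0xE1 = 11100001 → 3-byte char #7 = E1 84 8B.
Leading byte 0xE1 = 11100001 matches 1110xxxx → 3-byte sequence.
Byte 1: 0xE1 = 11100001, payload 0001 (4 bits).
Byte 2: 0x84 = 10000100 (10xxxxxx ✓), payload 000100.
Byte 3: 0x8B = 10001011 (10xxxxxx ✓), payload 001011.
Concatenate: 0001000100001011 = 0x110B (16 bits → U+110B).

U+110B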